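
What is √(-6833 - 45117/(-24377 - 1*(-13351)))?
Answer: I*√830208635066/11026 ≈ 82.637*I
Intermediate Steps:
√(-6833 - 45117/(-24377 - 1*(-13351))) = √(-6833 - 45117/(-24377 + 13351)) = √(-6833 - 45117/(-11026)) = √(-6833 - 45117*(-1/11026)) = √(-6833 + 45117/11026) = √(-75295541/11026) = I*√830208635066/11026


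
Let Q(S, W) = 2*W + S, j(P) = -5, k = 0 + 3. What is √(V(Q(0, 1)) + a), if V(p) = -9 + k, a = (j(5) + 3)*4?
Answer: I*√14 ≈ 3.7417*I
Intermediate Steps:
k = 3
Q(S, W) = S + 2*W
a = -8 (a = (-5 + 3)*4 = -2*4 = -8)
V(p) = -6 (V(p) = -9 + 3 = -6)
√(V(Q(0, 1)) + a) = √(-6 - 8) = √(-14) = I*√14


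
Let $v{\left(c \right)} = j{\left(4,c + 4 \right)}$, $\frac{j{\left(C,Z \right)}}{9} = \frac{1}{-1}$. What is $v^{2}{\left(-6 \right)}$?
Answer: $81$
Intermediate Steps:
$j{\left(C,Z \right)} = -9$ ($j{\left(C,Z \right)} = \frac{9}{-1} = 9 \left(-1\right) = -9$)
$v{\left(c \right)} = -9$
$v^{2}{\left(-6 \right)} = \left(-9\right)^{2} = 81$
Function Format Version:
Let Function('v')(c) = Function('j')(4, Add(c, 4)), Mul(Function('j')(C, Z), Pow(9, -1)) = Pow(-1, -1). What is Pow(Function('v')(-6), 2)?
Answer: 81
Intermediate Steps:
Function('j')(C, Z) = -9 (Function('j')(C, Z) = Mul(9, Pow(-1, -1)) = Mul(9, -1) = -9)
Function('v')(c) = -9
Pow(Function('v')(-6), 2) = Pow(-9, 2) = 81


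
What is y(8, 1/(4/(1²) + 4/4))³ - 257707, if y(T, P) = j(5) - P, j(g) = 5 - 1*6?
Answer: -32213591/125 ≈ -2.5771e+5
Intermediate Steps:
j(g) = -1 (j(g) = 5 - 6 = -1)
y(T, P) = -1 - P
y(8, 1/(4/(1²) + 4/4))³ - 257707 = (-1 - 1/(4/(1²) + 4/4))³ - 257707 = (-1 - 1/(4/1 + 4*(¼)))³ - 257707 = (-1 - 1/(4*1 + 1))³ - 257707 = (-1 - 1/(4 + 1))³ - 257707 = (-1 - 1/5)³ - 257707 = (-1 - 1*⅕)³ - 257707 = (-1 - ⅕)³ - 257707 = (-6/5)³ - 257707 = -216/125 - 257707 = -32213591/125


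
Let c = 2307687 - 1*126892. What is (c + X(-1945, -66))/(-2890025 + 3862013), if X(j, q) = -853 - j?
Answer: 2181887/971988 ≈ 2.2448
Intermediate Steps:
c = 2180795 (c = 2307687 - 126892 = 2180795)
(c + X(-1945, -66))/(-2890025 + 3862013) = (2180795 + (-853 - 1*(-1945)))/(-2890025 + 3862013) = (2180795 + (-853 + 1945))/971988 = (2180795 + 1092)*(1/971988) = 2181887*(1/971988) = 2181887/971988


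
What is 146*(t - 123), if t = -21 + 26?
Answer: -17228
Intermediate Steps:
t = 5
146*(t - 123) = 146*(5 - 123) = 146*(-118) = -17228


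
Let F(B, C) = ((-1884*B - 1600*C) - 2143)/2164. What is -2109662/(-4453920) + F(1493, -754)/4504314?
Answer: 428258727539099/904455260673840 ≈ 0.47350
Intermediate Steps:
F(B, C) = -2143/2164 - 471*B/541 - 400*C/541 (F(B, C) = (-2143 - 1884*B - 1600*C)*(1/2164) = -2143/2164 - 471*B/541 - 400*C/541)
-2109662/(-4453920) + F(1493, -754)/4504314 = -2109662/(-4453920) + (-2143/2164 - 471/541*1493 - 400/541*(-754))/4504314 = -2109662*(-1/4453920) + (-2143/2164 - 703203/541 + 301600/541)*(1/4504314) = 1054831/2226960 - 1608555/2164*1/4504314 = 1054831/2226960 - 536185/3249111832 = 428258727539099/904455260673840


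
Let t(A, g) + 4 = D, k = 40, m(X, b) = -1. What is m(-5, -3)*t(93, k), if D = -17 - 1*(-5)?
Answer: 16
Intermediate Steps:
D = -12 (D = -17 + 5 = -12)
t(A, g) = -16 (t(A, g) = -4 - 12 = -16)
m(-5, -3)*t(93, k) = -1*(-16) = 16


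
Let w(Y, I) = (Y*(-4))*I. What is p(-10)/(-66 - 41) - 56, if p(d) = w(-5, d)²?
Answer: -45992/107 ≈ -429.83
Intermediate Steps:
w(Y, I) = -4*I*Y (w(Y, I) = (-4*Y)*I = -4*I*Y)
p(d) = 400*d² (p(d) = (-4*d*(-5))² = (20*d)² = 400*d²)
p(-10)/(-66 - 41) - 56 = (400*(-10)²)/(-66 - 41) - 56 = (400*100)/(-107) - 56 = 40000*(-1/107) - 56 = -40000/107 - 56 = -45992/107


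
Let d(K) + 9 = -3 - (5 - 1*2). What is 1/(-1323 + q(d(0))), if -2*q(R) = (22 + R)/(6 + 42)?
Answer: -96/127015 ≈ -0.00075582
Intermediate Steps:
d(K) = -15 (d(K) = -9 + (-3 - (5 - 1*2)) = -9 + (-3 - (5 - 2)) = -9 + (-3 - 1*3) = -9 + (-3 - 3) = -9 - 6 = -15)
q(R) = -11/48 - R/96 (q(R) = -(22 + R)/(2*(6 + 42)) = -(22 + R)/(2*48) = -(11/24 + R/48)/2 = -11/48 - R/96)
1/(-1323 + q(d(0))) = 1/(-1323 + (-11/48 - 1/96*(-15))) = 1/(-1323 + (-11/48 + 5/32)) = 1/(-1323 - 7/96) = 1/(-127015/96) = -96/127015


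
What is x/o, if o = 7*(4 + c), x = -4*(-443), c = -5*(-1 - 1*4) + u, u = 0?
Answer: 1772/203 ≈ 8.7291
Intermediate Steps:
c = 25 (c = -5*(-1 - 1*4) + 0 = -5*(-1 - 4) + 0 = -5*(-5) + 0 = 25 + 0 = 25)
x = 1772
o = 203 (o = 7*(4 + 25) = 7*29 = 203)
x/o = 1772/203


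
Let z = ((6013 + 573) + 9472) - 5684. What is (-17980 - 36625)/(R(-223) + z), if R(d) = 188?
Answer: -54605/10562 ≈ -5.1700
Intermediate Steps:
z = 10374 (z = (6586 + 9472) - 5684 = 16058 - 5684 = 10374)
(-17980 - 36625)/(R(-223) + z) = (-17980 - 36625)/(188 + 10374) = -54605/10562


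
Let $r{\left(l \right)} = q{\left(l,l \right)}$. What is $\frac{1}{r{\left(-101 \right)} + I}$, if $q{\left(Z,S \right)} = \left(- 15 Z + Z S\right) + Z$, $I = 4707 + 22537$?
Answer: $\frac{1}{38859} \approx 2.5734 \cdot 10^{-5}$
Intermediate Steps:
$I = 27244$
$q{\left(Z,S \right)} = - 14 Z + S Z$ ($q{\left(Z,S \right)} = \left(- 15 Z + S Z\right) + Z = - 14 Z + S Z$)
$r{\left(l \right)} = l \left(-14 + l\right)$
$\frac{1}{r{\left(-101 \right)} + I} = \frac{1}{- 101 \left(-14 - 101\right) + 27244} = \frac{1}{\left(-101\right) \left(-115\right) + 27244} = \frac{1}{11615 + 27244} = \frac{1}{38859}$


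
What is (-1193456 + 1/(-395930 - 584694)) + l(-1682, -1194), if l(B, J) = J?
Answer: -1171502461601/980624 ≈ -1.1947e+6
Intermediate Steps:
(-1193456 + 1/(-395930 - 584694)) + l(-1682, -1194) = (-1193456 + 1/(-395930 - 584694)) - 1194 = (-1193456 + 1/(-980624)) - 1194 = (-1193456 - 1/980624) - 1194 = -1170331596545/980624 - 1194 = -1171502461601/980624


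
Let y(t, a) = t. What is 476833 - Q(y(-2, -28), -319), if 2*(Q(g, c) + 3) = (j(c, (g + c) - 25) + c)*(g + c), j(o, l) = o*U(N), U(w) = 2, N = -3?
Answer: 646475/2 ≈ 3.2324e+5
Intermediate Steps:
j(o, l) = 2*o (j(o, l) = o*2 = 2*o)
Q(g, c) = -3 + 3*c*(c + g)/2 (Q(g, c) = -3 + ((2*c + c)*(g + c))/2 = -3 + ((3*c)*(c + g))/2 = -3 + (3*c*(c + g))/2 = -3 + 3*c*(c + g)/2)
476833 - Q(y(-2, -28), -319) = 476833 - (-3 + (3/2)*(-319)² + (3/2)*(-319)*(-2)) = 476833 - (-3 + (3/2)*101761 + 957) = 476833 - (-3 + 305283/2 + 957) = 476833 - 1*307191/2 = 476833 - 307191/2 = 646475/2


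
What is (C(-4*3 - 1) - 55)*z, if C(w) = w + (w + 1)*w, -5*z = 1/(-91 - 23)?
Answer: 44/285 ≈ 0.15439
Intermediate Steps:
z = 1/570 (z = -1/(5*(-91 - 23)) = -⅕/(-114) = -⅕*(-1/114) = 1/570 ≈ 0.0017544)
C(w) = w + w*(1 + w) (C(w) = w + (1 + w)*w = w + w*(1 + w))
(C(-4*3 - 1) - 55)*z = ((-4*3 - 1)*(2 + (-4*3 - 1)) - 55)*(1/570) = ((-12 - 1)*(2 + (-12 - 1)) - 55)*(1/570) = (-13*(2 - 13) - 55)*(1/570) = (-13*(-11) - 55)*(1/570) = (143 - 55)*(1/570) = 88*(1/570) = 44/285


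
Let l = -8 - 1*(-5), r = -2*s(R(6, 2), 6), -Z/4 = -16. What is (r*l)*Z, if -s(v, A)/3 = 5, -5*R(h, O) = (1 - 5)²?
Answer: -5760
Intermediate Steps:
Z = 64 (Z = -4*(-16) = 64)
R(h, O) = -16/5 (R(h, O) = -(1 - 5)²/5 = -⅕*(-4)² = -⅕*16 = -16/5)
s(v, A) = -15 (s(v, A) = -3*5 = -15)
r = 30 (r = -2*(-15) = 30)
l = -3 (l = -8 + 5 = -3)
(r*l)*Z = (30*(-3))*64 = -90*64 = -5760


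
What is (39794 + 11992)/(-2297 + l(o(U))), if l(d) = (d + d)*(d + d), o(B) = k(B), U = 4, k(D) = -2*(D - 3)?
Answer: -51786/2281 ≈ -22.703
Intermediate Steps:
k(D) = 6 - 2*D (k(D) = -2*(-3 + D) = 6 - 2*D)
o(B) = 6 - 2*B
l(d) = 4*d**2 (l(d) = (2*d)*(2*d) = 4*d**2)
(39794 + 11992)/(-2297 + l(o(U))) = (39794 + 11992)/(-2297 + 4*(6 - 2*4)**2) = 51786/(-2297 + 4*(6 - 8)**2) = 51786/(-2297 + 4*(-2)**2) = 51786/(-2297 + 4*4) = 51786/(-2297 + 16) = 51786/(-2281) = 51786*(-1/2281) = -51786/2281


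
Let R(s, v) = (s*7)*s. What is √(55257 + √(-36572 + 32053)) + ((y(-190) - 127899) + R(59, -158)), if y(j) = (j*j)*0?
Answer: -103532 + √(55257 + I*√4519) ≈ -1.033e+5 + 0.14299*I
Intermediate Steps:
R(s, v) = 7*s² (R(s, v) = (7*s)*s = 7*s²)
y(j) = 0 (y(j) = j²*0 = 0)
√(55257 + √(-36572 + 32053)) + ((y(-190) - 127899) + R(59, -158)) = √(55257 + √(-36572 + 32053)) + ((0 - 127899) + 7*59²) = √(55257 + √(-4519)) + (-127899 + 7*3481) = √(55257 + I*√4519) + (-127899 + 24367) = √(55257 + I*√4519) - 103532 = -103532 + √(55257 + I*√4519)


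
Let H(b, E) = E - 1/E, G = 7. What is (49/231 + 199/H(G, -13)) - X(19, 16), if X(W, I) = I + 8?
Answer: -24139/616 ≈ -39.187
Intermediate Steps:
X(W, I) = 8 + I
(49/231 + 199/H(G, -13)) - X(19, 16) = (49/231 + 199/(-13 - 1/(-13))) - (8 + 16) = (49*(1/231) + 199/(-13 - 1*(-1/13))) - 1*24 = (7/33 + 199/(-13 + 1/13)) - 24 = (7/33 + 199/(-168/13)) - 24 = (7/33 + 199*(-13/168)) - 24 = (7/33 - 2587/168) - 24 = -9355/616 - 24 = -24139/616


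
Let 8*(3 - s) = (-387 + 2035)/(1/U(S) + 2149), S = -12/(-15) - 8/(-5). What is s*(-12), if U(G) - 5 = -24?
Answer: -237152/6805 ≈ -34.850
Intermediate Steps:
S = 12/5 (S = -12*(-1/15) - 8*(-⅕) = ⅘ + 8/5 = 12/5 ≈ 2.4000)
U(G) = -19 (U(G) = 5 - 24 = -19)
s = 59288/20415 (s = 3 - (-387 + 2035)/(8*(1/(-19) + 2149)) = 3 - 206/(-1/19 + 2149) = 3 - 206/40830/19 = 3 - 206*19/40830 = 3 - ⅛*15656/20415 = 3 - 1957/20415 = 59288/20415 ≈ 2.9041)
s*(-12) = (59288/20415)*(-12) = -237152/6805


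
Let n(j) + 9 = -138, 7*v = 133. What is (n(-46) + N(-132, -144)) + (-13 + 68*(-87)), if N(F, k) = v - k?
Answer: -5913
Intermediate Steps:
v = 19 (v = (1/7)*133 = 19)
n(j) = -147 (n(j) = -9 - 138 = -147)
N(F, k) = 19 - k
(n(-46) + N(-132, -144)) + (-13 + 68*(-87)) = (-147 + (19 - 1*(-144))) + (-13 + 68*(-87)) = (-147 + (19 + 144)) + (-13 - 5916) = (-147 + 163) - 5929 = 16 - 5929 = -5913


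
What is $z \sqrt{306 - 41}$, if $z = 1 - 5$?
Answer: $- 4 \sqrt{265} \approx -65.115$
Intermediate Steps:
$z = -4$
$z \sqrt{306 - 41} = - 4 \sqrt{306 - 41} = - 4 \sqrt{265}$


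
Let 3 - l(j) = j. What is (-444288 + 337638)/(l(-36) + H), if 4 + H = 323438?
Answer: -106650/323473 ≈ -0.32970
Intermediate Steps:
H = 323434 (H = -4 + 323438 = 323434)
l(j) = 3 - j
(-444288 + 337638)/(l(-36) + H) = (-444288 + 337638)/((3 - 1*(-36)) + 323434) = -106650/((3 + 36) + 323434) = -106650/(39 + 323434) = -106650/323473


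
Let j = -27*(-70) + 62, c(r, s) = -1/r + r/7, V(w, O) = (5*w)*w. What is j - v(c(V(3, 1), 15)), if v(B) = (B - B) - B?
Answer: 616898/315 ≈ 1958.4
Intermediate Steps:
V(w, O) = 5*w²
c(r, s) = -1/r + r/7 (c(r, s) = -1/r + r*(⅐) = -1/r + r/7)
j = 1952 (j = 1890 + 62 = 1952)
v(B) = -B (v(B) = 0 - B = -B)
j - v(c(V(3, 1), 15)) = 1952 - (-1)*(-1/(5*3²) + (5*3²)/7) = 1952 - (-1)*(-1/(5*9) + (5*9)/7) = 1952 - (-1)*(-1/45 + (⅐)*45) = 1952 - (-1)*(-1*1/45 + 45/7) = 1952 - (-1)*(-1/45 + 45/7) = 1952 - (-1)*2018/315 = 1952 - 1*(-2018/315) = 1952 + 2018/315 = 616898/315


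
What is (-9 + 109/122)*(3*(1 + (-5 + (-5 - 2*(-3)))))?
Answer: 8901/122 ≈ 72.959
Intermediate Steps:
(-9 + 109/122)*(3*(1 + (-5 + (-5 - 2*(-3))))) = (-9 + 109*(1/122))*(3*(1 + (-5 + (-5 + 6)))) = (-9 + 109/122)*(3*(1 + (-5 + 1))) = -2967*(1 - 4)/122 = -2967*(-3)/122 = -989/122*(-9) = 8901/122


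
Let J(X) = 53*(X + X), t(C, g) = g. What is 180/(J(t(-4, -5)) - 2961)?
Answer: -180/3491 ≈ -0.051561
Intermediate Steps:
J(X) = 106*X (J(X) = 53*(2*X) = 106*X)
180/(J(t(-4, -5)) - 2961) = 180/(106*(-5) - 2961) = 180/(-530 - 2961) = 180/(-3491) = -1/3491*180 = -180/3491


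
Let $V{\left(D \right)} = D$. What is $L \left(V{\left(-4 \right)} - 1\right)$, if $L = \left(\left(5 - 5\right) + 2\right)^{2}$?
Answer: $-20$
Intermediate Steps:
$L = 4$ ($L = \left(\left(5 - 5\right) + 2\right)^{2} = \left(0 + 2\right)^{2} = 2^{2} = 4$)
$L \left(V{\left(-4 \right)} - 1\right) = 4 \left(-4 - 1\right) = 4 \left(-5\right) = -20$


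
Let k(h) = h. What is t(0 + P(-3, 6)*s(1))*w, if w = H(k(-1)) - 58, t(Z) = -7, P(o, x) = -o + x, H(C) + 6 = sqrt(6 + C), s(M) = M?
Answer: 448 - 7*sqrt(5) ≈ 432.35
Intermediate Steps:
H(C) = -6 + sqrt(6 + C)
P(o, x) = x - o
w = -64 + sqrt(5) (w = (-6 + sqrt(6 - 1)) - 58 = (-6 + sqrt(5)) - 58 = -64 + sqrt(5) ≈ -61.764)
t(0 + P(-3, 6)*s(1))*w = -7*(-64 + sqrt(5)) = 448 - 7*sqrt(5)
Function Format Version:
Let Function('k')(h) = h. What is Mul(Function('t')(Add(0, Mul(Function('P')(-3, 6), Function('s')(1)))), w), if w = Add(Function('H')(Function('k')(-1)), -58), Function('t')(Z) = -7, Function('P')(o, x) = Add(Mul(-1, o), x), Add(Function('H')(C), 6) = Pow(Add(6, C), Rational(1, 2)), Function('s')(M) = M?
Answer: Add(448, Mul(-7, Pow(5, Rational(1, 2)))) ≈ 432.35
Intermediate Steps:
Function('H')(C) = Add(-6, Pow(Add(6, C), Rational(1, 2)))
Function('P')(o, x) = Add(x, Mul(-1, o))
w = Add(-64, Pow(5, Rational(1, 2))) (w = Add(Add(-6, Pow(Add(6, -1), Rational(1, 2))), -58) = Add(Add(-6, Pow(5, Rational(1, 2))), -58) = Add(-64, Pow(5, Rational(1, 2))) ≈ -61.764)
Mul(Function('t')(Add(0, Mul(Function('P')(-3, 6), Function('s')(1)))), w) = Mul(-7, Add(-64, Pow(5, Rational(1, 2)))) = Add(448, Mul(-7, Pow(5, Rational(1, 2))))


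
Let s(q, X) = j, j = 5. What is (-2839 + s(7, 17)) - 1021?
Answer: -3855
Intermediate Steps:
s(q, X) = 5
(-2839 + s(7, 17)) - 1021 = (-2839 + 5) - 1021 = -2834 - 1021 = -3855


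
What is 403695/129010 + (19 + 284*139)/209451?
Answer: 5976638093/1801418234 ≈ 3.3177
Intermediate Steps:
403695/129010 + (19 + 284*139)/209451 = 403695*(1/129010) + (19 + 39476)*(1/209451) = 80739/25802 + 39495*(1/209451) = 80739/25802 + 13165/69817 = 5976638093/1801418234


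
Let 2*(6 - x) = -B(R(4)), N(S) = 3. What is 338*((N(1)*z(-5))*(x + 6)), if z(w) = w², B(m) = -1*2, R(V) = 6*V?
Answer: 278850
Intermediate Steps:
B(m) = -2
x = 5 (x = 6 - (-1)*(-2)/2 = 6 - ½*2 = 6 - 1 = 5)
338*((N(1)*z(-5))*(x + 6)) = 338*((3*(-5)²)*(5 + 6)) = 338*((3*25)*11) = 338*(75*11) = 338*825 = 278850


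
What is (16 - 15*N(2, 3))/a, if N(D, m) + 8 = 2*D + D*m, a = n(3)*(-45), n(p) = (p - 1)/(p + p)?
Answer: 14/15 ≈ 0.93333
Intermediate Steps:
n(p) = (-1 + p)/(2*p) (n(p) = (-1 + p)/((2*p)) = (-1 + p)*(1/(2*p)) = (-1 + p)/(2*p))
a = -15 (a = ((½)*(-1 + 3)/3)*(-45) = ((½)*(⅓)*2)*(-45) = (⅓)*(-45) = -15)
N(D, m) = -8 + 2*D + D*m (N(D, m) = -8 + (2*D + D*m) = -8 + 2*D + D*m)
(16 - 15*N(2, 3))/a = (16 - 15*(-8 + 2*2 + 2*3))/(-15) = (16 - 15*(-8 + 4 + 6))*(-1/15) = (16 - 15*2)*(-1/15) = (16 - 30)*(-1/15) = -14*(-1/15) = 14/15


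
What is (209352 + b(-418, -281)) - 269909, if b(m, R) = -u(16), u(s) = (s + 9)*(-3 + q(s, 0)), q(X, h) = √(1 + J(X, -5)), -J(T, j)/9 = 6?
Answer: -60482 - 25*I*√53 ≈ -60482.0 - 182.0*I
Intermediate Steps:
J(T, j) = -54 (J(T, j) = -9*6 = -54)
q(X, h) = I*√53 (q(X, h) = √(1 - 54) = √(-53) = I*√53)
u(s) = (-3 + I*√53)*(9 + s) (u(s) = (s + 9)*(-3 + I*√53) = (9 + s)*(-3 + I*√53) = (-3 + I*√53)*(9 + s))
b(m, R) = 75 - 25*I*√53 (b(m, R) = -(-27 - 3*16 + 9*I*√53 + I*16*√53) = -(-27 - 48 + 9*I*√53 + 16*I*√53) = -(-75 + 25*I*√53) = 75 - 25*I*√53)
(209352 + b(-418, -281)) - 269909 = (209352 + (75 - 25*I*√53)) - 269909 = (209427 - 25*I*√53) - 269909 = -60482 - 25*I*√53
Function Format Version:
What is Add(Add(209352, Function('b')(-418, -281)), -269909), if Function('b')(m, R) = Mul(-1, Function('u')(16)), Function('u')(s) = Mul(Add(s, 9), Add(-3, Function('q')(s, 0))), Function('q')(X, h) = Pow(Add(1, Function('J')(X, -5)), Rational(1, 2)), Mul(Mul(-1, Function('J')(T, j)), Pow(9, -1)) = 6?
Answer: Add(-60482, Mul(-25, I, Pow(53, Rational(1, 2)))) ≈ Add(-60482., Mul(-182.00, I))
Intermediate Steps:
Function('J')(T, j) = -54 (Function('J')(T, j) = Mul(-9, 6) = -54)
Function('q')(X, h) = Mul(I, Pow(53, Rational(1, 2))) (Function('q')(X, h) = Pow(Add(1, -54), Rational(1, 2)) = Pow(-53, Rational(1, 2)) = Mul(I, Pow(53, Rational(1, 2))))
Function('u')(s) = Mul(Add(-3, Mul(I, Pow(53, Rational(1, 2)))), Add(9, s)) (Function('u')(s) = Mul(Add(s, 9), Add(-3, Mul(I, Pow(53, Rational(1, 2))))) = Mul(Add(9, s), Add(-3, Mul(I, Pow(53, Rational(1, 2))))) = Mul(Add(-3, Mul(I, Pow(53, Rational(1, 2)))), Add(9, s)))
Function('b')(m, R) = Add(75, Mul(-25, I, Pow(53, Rational(1, 2)))) (Function('b')(m, R) = Mul(-1, Add(-27, Mul(-3, 16), Mul(9, I, Pow(53, Rational(1, 2))), Mul(I, 16, Pow(53, Rational(1, 2))))) = Mul(-1, Add(-27, -48, Mul(9, I, Pow(53, Rational(1, 2))), Mul(16, I, Pow(53, Rational(1, 2))))) = Mul(-1, Add(-75, Mul(25, I, Pow(53, Rational(1, 2))))) = Add(75, Mul(-25, I, Pow(53, Rational(1, 2)))))
Add(Add(209352, Function('b')(-418, -281)), -269909) = Add(Add(209352, Add(75, Mul(-25, I, Pow(53, Rational(1, 2))))), -269909) = Add(Add(209427, Mul(-25, I, Pow(53, Rational(1, 2)))), -269909) = Add(-60482, Mul(-25, I, Pow(53, Rational(1, 2))))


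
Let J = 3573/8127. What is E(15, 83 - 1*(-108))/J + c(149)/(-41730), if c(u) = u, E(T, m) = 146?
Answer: 5501540587/16566810 ≈ 332.08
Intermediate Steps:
J = 397/903 (J = 3573*(1/8127) = 397/903 ≈ 0.43965)
E(15, 83 - 1*(-108))/J + c(149)/(-41730) = 146/(397/903) + 149/(-41730) = 146*(903/397) + 149*(-1/41730) = 131838/397 - 149/41730 = 5501540587/16566810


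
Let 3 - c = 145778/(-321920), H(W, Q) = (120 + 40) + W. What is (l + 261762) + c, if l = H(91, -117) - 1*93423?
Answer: 27136802169/160960 ≈ 1.6859e+5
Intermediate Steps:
H(W, Q) = 160 + W
c = 555769/160960 (c = 3 - 145778/(-321920) = 3 - 145778*(-1)/321920 = 3 - 1*(-72889/160960) = 3 + 72889/160960 = 555769/160960 ≈ 3.4528)
l = -93172 (l = (160 + 91) - 1*93423 = 251 - 93423 = -93172)
(l + 261762) + c = (-93172 + 261762) + 555769/160960 = 168590 + 555769/160960 = 27136802169/160960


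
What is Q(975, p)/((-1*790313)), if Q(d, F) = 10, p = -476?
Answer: -10/790313 ≈ -1.2653e-5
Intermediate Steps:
Q(975, p)/((-1*790313)) = 10/((-1*790313)) = 10/(-790313) = 10*(-1/790313) = -10/790313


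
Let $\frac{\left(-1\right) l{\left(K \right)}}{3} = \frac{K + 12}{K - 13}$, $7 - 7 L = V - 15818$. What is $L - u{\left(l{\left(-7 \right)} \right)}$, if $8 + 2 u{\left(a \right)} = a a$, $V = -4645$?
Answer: $\frac{655873}{224} \approx 2928.0$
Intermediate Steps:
$L = \frac{20470}{7}$ ($L = 1 - \frac{-4645 - 15818}{7} = 1 - - \frac{20463}{7} = 1 + \frac{20463}{7} = \frac{20470}{7} \approx 2924.3$)
$l{\left(K \right)} = - \frac{3 \left(12 + K\right)}{-13 + K}$ ($l{\left(K \right)} = - 3 \frac{K + 12}{K - 13} = - 3 \frac{12 + K}{-13 + K} = - \frac{3 \left(12 + K\right)}{-13 + K}$)
$u{\left(a \right)} = -4 + \frac{a^{2}}{2}$ ($u{\left(a \right)} = -4 + \frac{a a}{2} = -4 + \frac{a^{2}}{2}$)
$L - u{\left(l{\left(-7 \right)} \right)} = \frac{20470}{7} - \left(-4 + \frac{\left(\frac{3 \left(-12 - -7\right)}{-13 - 7}\right)^{2}}{2}\right) = \frac{20470}{7} - \left(-4 + \frac{\left(\frac{3 \left(-12 + 7\right)}{-20}\right)^{2}}{2}\right) = \frac{20470}{7} - \left(-4 + \frac{\left(3 \left(- \frac{1}{20}\right) \left(-5\right)\right)^{2}}{2}\right) = \frac{20470}{7} - \left(-4 + \frac{\left(\frac{3}{4}\right)^{2}}{2}\right) = \frac{20470}{7} - \left(-4 + \frac{1}{2} \cdot \frac{9}{16}\right) = \frac{20470}{7} - \left(-4 + \frac{9}{32}\right) = \frac{20470}{7} - - \frac{119}{32} = \frac{20470}{7} + \frac{119}{32} = \frac{655873}{224}$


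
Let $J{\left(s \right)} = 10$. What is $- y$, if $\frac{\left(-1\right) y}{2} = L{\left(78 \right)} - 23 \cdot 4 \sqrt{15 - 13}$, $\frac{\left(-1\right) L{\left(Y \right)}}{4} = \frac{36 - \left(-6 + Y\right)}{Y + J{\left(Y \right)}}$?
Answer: $\frac{36}{11} - 184 \sqrt{2} \approx -256.94$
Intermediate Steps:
$L{\left(Y \right)} = - \frac{4 \left(42 - Y\right)}{10 + Y}$ ($L{\left(Y \right)} = - 4 \frac{36 - \left(-6 + Y\right)}{Y + 10} = - 4 \frac{42 - Y}{10 + Y} = - \frac{4 \left(42 - Y\right)}{10 + Y}$)
$y = - \frac{36}{11} + 184 \sqrt{2}$ ($y = - 2 \left(\frac{4 \left(-42 + 78\right)}{10 + 78} - 23 \cdot 4 \sqrt{15 - 13}\right) = - 2 \left(4 \cdot \frac{1}{88} \cdot 36 - 92 \sqrt{2}\right) = - 2 \left(\frac{18}{11} - 92 \sqrt{2}\right) = - \frac{36}{11} + 184 \sqrt{2} \approx 256.94$)
$- y = - (- \frac{36}{11} + 184 \sqrt{2}) = \frac{36}{11} - 184 \sqrt{2}$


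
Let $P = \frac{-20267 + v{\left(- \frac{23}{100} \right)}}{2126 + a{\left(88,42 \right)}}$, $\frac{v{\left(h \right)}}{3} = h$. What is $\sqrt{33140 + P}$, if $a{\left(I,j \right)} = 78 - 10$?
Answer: $\frac{3 \sqrt{1771993663646}}{21940} \approx 182.02$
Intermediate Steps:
$a{\left(I,j \right)} = 68$ ($a{\left(I,j \right)} = 78 - 10 = 68$)
$v{\left(h \right)} = 3 h$
$P = - \frac{2026769}{219400}$ ($P = \frac{-20267 + 3 \left(- \frac{23}{100}\right)}{2126 + 68} = \frac{-20267 + 3 \left(\left(-23\right) \frac{1}{100}\right)}{2194} = \left(-20267 + 3 \left(- \frac{23}{100}\right)\right) \frac{1}{2194} = \left(-20267 - \frac{69}{100}\right) \frac{1}{2194} = \left(- \frac{2026769}{100}\right) \frac{1}{2194} = - \frac{2026769}{219400} \approx -9.2378$)
$\sqrt{33140 + P} = \sqrt{33140 - \frac{2026769}{219400}} = \sqrt{\frac{7268889231}{219400}} = \frac{3 \sqrt{1771993663646}}{21940}$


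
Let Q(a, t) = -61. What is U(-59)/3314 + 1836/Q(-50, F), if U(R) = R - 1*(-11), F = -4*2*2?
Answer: -3043716/101077 ≈ -30.113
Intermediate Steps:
F = -16 (F = -8*2 = -16)
U(R) = 11 + R (U(R) = R + 11 = 11 + R)
U(-59)/3314 + 1836/Q(-50, F) = (11 - 59)/3314 + 1836/(-61) = -48*1/3314 + 1836*(-1/61) = -24/1657 - 1836/61 = -3043716/101077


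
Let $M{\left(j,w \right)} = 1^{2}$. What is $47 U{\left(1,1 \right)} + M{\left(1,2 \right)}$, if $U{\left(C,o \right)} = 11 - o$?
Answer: $471$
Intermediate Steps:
$M{\left(j,w \right)} = 1$
$47 U{\left(1,1 \right)} + M{\left(1,2 \right)} = 47 \left(11 - 1\right) + 1 = 47 \cdot 10 + 1 = 470 + 1 = 471$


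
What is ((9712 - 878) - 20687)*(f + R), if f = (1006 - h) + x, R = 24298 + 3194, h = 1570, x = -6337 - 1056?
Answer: -231548355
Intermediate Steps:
x = -7393
R = 27492
f = -7957 (f = (1006 - 1*1570) - 7393 = (1006 - 1570) - 7393 = -564 - 7393 = -7957)
((9712 - 878) - 20687)*(f + R) = ((9712 - 878) - 20687)*(-7957 + 27492) = (8834 - 20687)*19535 = -11853*19535 = -231548355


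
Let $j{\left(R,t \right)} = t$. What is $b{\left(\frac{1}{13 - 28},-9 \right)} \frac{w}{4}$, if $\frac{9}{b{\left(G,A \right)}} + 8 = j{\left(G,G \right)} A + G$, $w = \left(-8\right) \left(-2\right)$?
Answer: $- \frac{135}{28} \approx -4.8214$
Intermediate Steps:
$w = 16$
$b{\left(G,A \right)} = \frac{9}{-8 + G + A G}$ ($b{\left(G,A \right)} = \frac{9}{-8 + \left(G A + G\right)} = \frac{9}{-8 + \left(A G + G\right)} = \frac{9}{-8 + \left(G + A G\right)} = \frac{9}{-8 + G + A G}$)
$b{\left(\frac{1}{13 - 28},-9 \right)} \frac{w}{4} = \frac{9}{-8 + \frac{1}{13 - 28} - \frac{9}{13 - 28}} \cdot \frac{16}{4} = \frac{9}{-8 + \frac{1}{-15} - \frac{9}{-15}} \cdot 16 \cdot \frac{1}{4} = \frac{9}{-8 - \frac{1}{15} - - \frac{3}{5}} \cdot 4 = \frac{9}{-8 - \frac{1}{15} + \frac{3}{5}} \cdot 4 = \frac{9}{- \frac{112}{15}} \cdot 4 = 9 \left(- \frac{15}{112}\right) 4 = \left(- \frac{135}{112}\right) 4 = - \frac{135}{28}$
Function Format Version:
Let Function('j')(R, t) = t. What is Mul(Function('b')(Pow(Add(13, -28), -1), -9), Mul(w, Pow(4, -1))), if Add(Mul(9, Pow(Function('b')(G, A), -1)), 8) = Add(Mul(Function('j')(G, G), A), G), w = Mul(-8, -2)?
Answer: Rational(-135, 28) ≈ -4.8214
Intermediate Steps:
w = 16
Function('b')(G, A) = Mul(9, Pow(Add(-8, G, Mul(A, G)), -1)) (Function('b')(G, A) = Mul(9, Pow(Add(-8, Add(Mul(G, A), G)), -1)) = Mul(9, Pow(Add(-8, Add(Mul(A, G), G)), -1)) = Mul(9, Pow(Add(-8, Add(G, Mul(A, G))), -1)) = Mul(9, Pow(Add(-8, G, Mul(A, G)), -1)))
Mul(Function('b')(Pow(Add(13, -28), -1), -9), Mul(w, Pow(4, -1))) = Mul(Mul(9, Pow(Add(-8, Pow(Add(13, -28), -1), Mul(-9, Pow(Add(13, -28), -1))), -1)), Mul(16, Pow(4, -1))) = Mul(Mul(9, Pow(Add(-8, Pow(-15, -1), Mul(-9, Pow(-15, -1))), -1)), Mul(16, Rational(1, 4))) = Mul(Mul(9, Pow(Add(-8, Rational(-1, 15), Mul(-9, Rational(-1, 15))), -1)), 4) = Mul(Mul(9, Pow(Add(-8, Rational(-1, 15), Rational(3, 5)), -1)), 4) = Mul(Mul(9, Pow(Rational(-112, 15), -1)), 4) = Mul(Mul(9, Rational(-15, 112)), 4) = Mul(Rational(-135, 112), 4) = Rational(-135, 28)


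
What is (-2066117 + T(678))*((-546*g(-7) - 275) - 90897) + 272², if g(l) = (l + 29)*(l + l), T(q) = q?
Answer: -159030467260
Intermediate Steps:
g(l) = 2*l*(29 + l) (g(l) = (29 + l)*(2*l) = 2*l*(29 + l))
(-2066117 + T(678))*((-546*g(-7) - 275) - 90897) + 272² = (-2066117 + 678)*((-1092*(-7)*(29 - 7) - 275) - 90897) + 272² = -2065439*((-1092*(-7)*22 - 275) - 90897) + 73984 = -2065439*((-546*(-308) - 275) - 90897) + 73984 = -2065439*((168168 - 275) - 90897) + 73984 = -2065439*(167893 - 90897) + 73984 = -2065439*76996 + 73984 = -159030541244 + 73984 = -159030467260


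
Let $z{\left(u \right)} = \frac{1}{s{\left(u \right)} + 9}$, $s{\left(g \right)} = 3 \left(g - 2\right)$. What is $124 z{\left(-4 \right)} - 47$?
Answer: $- \frac{547}{9} \approx -60.778$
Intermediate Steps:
$s{\left(g \right)} = -6 + 3 g$ ($s{\left(g \right)} = 3 \left(-2 + g\right) = -6 + 3 g$)
$z{\left(u \right)} = \frac{1}{3 + 3 u}$ ($z{\left(u \right)} = \frac{1}{\left(-6 + 3 u\right) + 9} = \frac{1}{3 + 3 u}$)
$124 z{\left(-4 \right)} - 47 = 124 \frac{1}{3 \left(1 - 4\right)} - 47 = 124 \frac{1}{3 \left(-3\right)} - 47 = 124 \cdot \frac{1}{3} \left(- \frac{1}{3}\right) - 47 = 124 \left(- \frac{1}{9}\right) - 47 = - \frac{124}{9} - 47 = - \frac{547}{9}$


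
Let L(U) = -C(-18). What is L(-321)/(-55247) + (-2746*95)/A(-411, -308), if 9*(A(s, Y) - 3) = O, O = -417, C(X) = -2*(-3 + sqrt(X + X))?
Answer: 4323685545/718211 - 12*I/55247 ≈ 6020.1 - 0.00021721*I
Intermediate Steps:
C(X) = 6 - 2*sqrt(2)*sqrt(X) (C(X) = -2*(-3 + sqrt(2*X)) = -2*(-3 + sqrt(2)*sqrt(X)) = 6 - 2*sqrt(2)*sqrt(X))
A(s, Y) = -130/3 (A(s, Y) = 3 + (1/9)*(-417) = 3 - 139/3 = -130/3)
L(U) = -6 + 12*I (L(U) = -(6 - 2*sqrt(2)*sqrt(-18)) = -(6 - 2*sqrt(2)*3*I*sqrt(2)) = -(6 - 12*I) = -6 + 12*I)
L(-321)/(-55247) + (-2746*95)/A(-411, -308) = (-6 + 12*I)/(-55247) + (-2746*95)/(-130/3) = (-6 + 12*I)*(-1/55247) - 260870*(-3/130) = (6/55247 - 12*I/55247) + 78261/13 = 4323685545/718211 - 12*I/55247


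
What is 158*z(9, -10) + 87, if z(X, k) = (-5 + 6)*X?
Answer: 1509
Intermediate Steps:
z(X, k) = X (z(X, k) = 1*X = X)
158*z(9, -10) + 87 = 158*9 + 87 = 1422 + 87 = 1509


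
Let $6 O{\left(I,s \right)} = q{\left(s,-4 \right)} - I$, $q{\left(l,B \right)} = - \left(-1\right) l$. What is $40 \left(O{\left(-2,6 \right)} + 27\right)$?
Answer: $\frac{3400}{3} \approx 1133.3$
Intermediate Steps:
$q{\left(l,B \right)} = l$
$O{\left(I,s \right)} = - \frac{I}{6} + \frac{s}{6}$ ($O{\left(I,s \right)} = \frac{s - I}{6} = - \frac{I}{6} + \frac{s}{6}$)
$40 \left(O{\left(-2,6 \right)} + 27\right) = 40 \left(\left(\left(- \frac{1}{6}\right) \left(-2\right) + \frac{1}{6} \cdot 6\right) + 27\right) = 40 \left(\left(\frac{1}{3} + 1\right) + 27\right) = 40 \left(\frac{4}{3} + 27\right) = 40 \cdot \frac{85}{3} = \frac{3400}{3}$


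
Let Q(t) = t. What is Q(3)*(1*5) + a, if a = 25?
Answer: 40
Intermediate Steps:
Q(3)*(1*5) + a = 3*(1*5) + 25 = 3*5 + 25 = 15 + 25 = 40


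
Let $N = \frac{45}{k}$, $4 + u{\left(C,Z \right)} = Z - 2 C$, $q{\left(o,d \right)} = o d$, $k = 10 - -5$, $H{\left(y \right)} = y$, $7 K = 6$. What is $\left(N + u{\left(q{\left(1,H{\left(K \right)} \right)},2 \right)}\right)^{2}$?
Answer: $\frac{25}{49} \approx 0.5102$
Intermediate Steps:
$K = \frac{6}{7}$ ($K = \frac{1}{7} \cdot 6 = \frac{6}{7} \approx 0.85714$)
$k = 15$ ($k = 10 + 5 = 15$)
$q{\left(o,d \right)} = d o$
$u{\left(C,Z \right)} = -4 + Z - 2 C$ ($u{\left(C,Z \right)} = -4 - \left(- Z + 2 C\right) = -4 + Z - 2 C$)
$N = 3$ ($N = \frac{45}{15} = 45 \cdot \frac{1}{15} = 3$)
$\left(N + u{\left(q{\left(1,H{\left(K \right)} \right)},2 \right)}\right)^{2} = \left(3 - \left(2 + 2 \cdot \frac{6}{7} \cdot 1\right)\right)^{2} = \left(3 - \frac{26}{7}\right)^{2} = \left(- \frac{5}{7}\right)^{2} = \frac{25}{49}$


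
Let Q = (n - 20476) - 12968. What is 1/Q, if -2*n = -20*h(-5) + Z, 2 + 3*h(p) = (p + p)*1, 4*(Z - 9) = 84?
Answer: -1/33499 ≈ -2.9852e-5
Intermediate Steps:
Z = 30 (Z = 9 + (¼)*84 = 9 + 21 = 30)
h(p) = -⅔ + 2*p/3 (h(p) = -⅔ + ((p + p)*1)/3 = -⅔ + ((2*p)*1)/3 = -⅔ + (2*p)/3 = -⅔ + 2*p/3)
n = -55 (n = -(-20*(-⅔ + (⅔)*(-5)) + 30)/2 = -(-20*(-⅔ - 10/3) + 30)/2 = -(-20*(-4) + 30)/2 = -(80 + 30)/2 = -½*110 = -55)
Q = -33499 (Q = (-55 - 20476) - 12968 = -20531 - 12968 = -33499)
1/Q = 1/(-33499) = -1/33499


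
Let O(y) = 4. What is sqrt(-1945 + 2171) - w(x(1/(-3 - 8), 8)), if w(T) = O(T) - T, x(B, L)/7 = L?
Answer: 52 + sqrt(226) ≈ 67.033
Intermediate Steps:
x(B, L) = 7*L
w(T) = 4 - T
sqrt(-1945 + 2171) - w(x(1/(-3 - 8), 8)) = sqrt(-1945 + 2171) - (4 - 7*8) = sqrt(226) - (4 - 1*56) = sqrt(226) - (4 - 56) = sqrt(226) - 1*(-52) = sqrt(226) + 52 = 52 + sqrt(226)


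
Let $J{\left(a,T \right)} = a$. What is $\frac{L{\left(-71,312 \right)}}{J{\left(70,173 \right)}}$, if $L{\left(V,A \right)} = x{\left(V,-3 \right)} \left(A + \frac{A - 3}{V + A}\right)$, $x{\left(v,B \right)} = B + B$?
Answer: $- \frac{226503}{8435} \approx -26.853$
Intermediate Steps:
$x{\left(v,B \right)} = 2 B$
$L{\left(V,A \right)} = - 6 A - \frac{6 \left(-3 + A\right)}{A + V}$ ($L{\left(V,A \right)} = 2 \left(-3\right) \left(A + \frac{A - 3}{V + A}\right) = - 6 \left(A + \frac{-3 + A}{A + V}\right) = - 6 A - \frac{6 \left(-3 + A\right)}{A + V}$)
$\frac{L{\left(-71,312 \right)}}{J{\left(70,173 \right)}} = \frac{6 \frac{1}{312 - 71} \left(3 - 312 - 312^{2} - 312 \left(-71\right)\right)}{70} = \frac{6 \left(3 - 312 - 97344 + 22152\right)}{241} \cdot \frac{1}{70} = 6 \cdot \frac{1}{241} \left(3 - 312 - 97344 + 22152\right) \frac{1}{70} = 6 \cdot \frac{1}{241} \left(-75501\right) \frac{1}{70} = \left(- \frac{453006}{241}\right) \frac{1}{70} = - \frac{226503}{8435}$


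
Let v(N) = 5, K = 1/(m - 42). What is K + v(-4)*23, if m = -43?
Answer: 9774/85 ≈ 114.99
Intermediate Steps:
K = -1/85 (K = 1/(-43 - 42) = 1/(-85) = -1/85 ≈ -0.011765)
K + v(-4)*23 = -1/85 + 5*23 = -1/85 + 115 = 9774/85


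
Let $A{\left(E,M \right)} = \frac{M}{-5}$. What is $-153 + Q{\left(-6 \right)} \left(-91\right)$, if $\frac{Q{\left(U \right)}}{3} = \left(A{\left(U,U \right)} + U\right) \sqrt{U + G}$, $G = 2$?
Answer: $-153 + \frac{13104 i}{5} \approx -153.0 + 2620.8 i$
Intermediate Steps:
$A{\left(E,M \right)} = - \frac{M}{5}$ ($A{\left(E,M \right)} = M \left(- \frac{1}{5}\right) = - \frac{M}{5}$)
$Q{\left(U \right)} = \frac{12 U \sqrt{2 + U}}{5}$ ($Q{\left(U \right)} = 3 \left(- \frac{U}{5} + U\right) \sqrt{U + 2} = 3 \frac{4 U}{5} \sqrt{2 + U} = 3 \frac{4 U \sqrt{2 + U}}{5} = \frac{12 U \sqrt{2 + U}}{5}$)
$-153 + Q{\left(-6 \right)} \left(-91\right) = -153 + \frac{12}{5} \left(-6\right) \sqrt{2 - 6} \left(-91\right) = -153 + \frac{12}{5} \left(-6\right) \sqrt{-4} \left(-91\right) = -153 + \frac{12}{5} \left(-6\right) 2 i \left(-91\right) = -153 + - \frac{144 i}{5} \left(-91\right) = -153 + \frac{13104 i}{5}$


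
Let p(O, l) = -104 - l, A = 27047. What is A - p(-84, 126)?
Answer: 27277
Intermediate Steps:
A - p(-84, 126) = 27047 - (-104 - 1*126) = 27047 - (-104 - 126) = 27047 - 1*(-230) = 27047 + 230 = 27277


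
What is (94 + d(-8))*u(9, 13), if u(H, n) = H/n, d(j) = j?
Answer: 774/13 ≈ 59.538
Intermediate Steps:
(94 + d(-8))*u(9, 13) = (94 - 8)*(9/13) = 86*(9*(1/13)) = 86*(9/13) = 774/13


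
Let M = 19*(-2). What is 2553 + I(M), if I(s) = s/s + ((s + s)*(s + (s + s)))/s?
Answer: 2326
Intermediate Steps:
M = -38
I(s) = 1 + 6*s (I(s) = 1 + ((2*s)*(s + 2*s))/s = 1 + ((2*s)*(3*s))/s = 1 + (6*s**2)/s = 1 + 6*s)
2553 + I(M) = 2553 + (1 + 6*(-38)) = 2553 + (1 - 228) = 2553 - 227 = 2326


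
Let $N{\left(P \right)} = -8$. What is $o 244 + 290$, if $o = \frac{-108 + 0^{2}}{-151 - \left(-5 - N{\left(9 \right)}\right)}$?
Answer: $\frac{35506}{77} \approx 461.12$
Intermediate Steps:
$o = \frac{54}{77}$ ($o = \frac{-108 + 0^{2}}{-151 + \left(\left(-8 + 43\right) - 38\right)} = \frac{-108 + 0}{-151 + \left(35 - 38\right)} = - \frac{108}{-151 - 3} = - \frac{108}{-154} = \left(-108\right) \left(- \frac{1}{154}\right) = \frac{54}{77} \approx 0.7013$)
$o 244 + 290 = \frac{54}{77} \cdot 244 + 290 = \frac{13176}{77} + 290 = \frac{35506}{77}$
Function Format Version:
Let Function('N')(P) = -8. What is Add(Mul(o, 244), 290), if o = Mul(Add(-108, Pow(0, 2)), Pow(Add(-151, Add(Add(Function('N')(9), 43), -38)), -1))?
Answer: Rational(35506, 77) ≈ 461.12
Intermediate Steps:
o = Rational(54, 77) (o = Mul(Add(-108, Pow(0, 2)), Pow(Add(-151, Add(Add(-8, 43), -38)), -1)) = Mul(Add(-108, 0), Pow(Add(-151, Add(35, -38)), -1)) = Mul(-108, Pow(Add(-151, -3), -1)) = Mul(-108, Pow(-154, -1)) = Mul(-108, Rational(-1, 154)) = Rational(54, 77) ≈ 0.70130)
Add(Mul(o, 244), 290) = Add(Mul(Rational(54, 77), 244), 290) = Add(Rational(13176, 77), 290) = Rational(35506, 77)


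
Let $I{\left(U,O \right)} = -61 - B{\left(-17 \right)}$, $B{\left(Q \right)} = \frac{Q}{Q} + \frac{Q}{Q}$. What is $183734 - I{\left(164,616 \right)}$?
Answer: $183797$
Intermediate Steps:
$B{\left(Q \right)} = 2$ ($B{\left(Q \right)} = 1 + 1 = 2$)
$I{\left(U,O \right)} = -63$ ($I{\left(U,O \right)} = -61 - 2 = -63$)
$183734 - I{\left(164,616 \right)} = 183734 - -63 = 183734 + 63 = 183797$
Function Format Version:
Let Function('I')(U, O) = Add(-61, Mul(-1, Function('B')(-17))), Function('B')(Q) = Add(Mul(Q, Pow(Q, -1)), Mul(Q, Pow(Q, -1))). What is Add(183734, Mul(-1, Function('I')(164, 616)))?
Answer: 183797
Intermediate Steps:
Function('B')(Q) = 2 (Function('B')(Q) = Add(1, 1) = 2)
Function('I')(U, O) = -63 (Function('I')(U, O) = Add(-61, Mul(-1, 2)) = Add(-61, -2) = -63)
Add(183734, Mul(-1, Function('I')(164, 616))) = Add(183734, Mul(-1, -63)) = Add(183734, 63) = 183797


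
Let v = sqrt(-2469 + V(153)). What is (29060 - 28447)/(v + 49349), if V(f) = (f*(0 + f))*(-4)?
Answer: 30250937/2435419906 - 613*I*sqrt(96105)/2435419906 ≈ 0.012421 - 7.803e-5*I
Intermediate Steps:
V(f) = -4*f**2 (V(f) = (f*f)*(-4) = f**2*(-4) = -4*f**2)
v = I*sqrt(96105) (v = sqrt(-2469 - 4*153**2) = sqrt(-2469 - 4*23409) = sqrt(-2469 - 93636) = sqrt(-96105) = I*sqrt(96105) ≈ 310.01*I)
(29060 - 28447)/(v + 49349) = (29060 - 28447)/(I*sqrt(96105) + 49349) = 613/(49349 + I*sqrt(96105))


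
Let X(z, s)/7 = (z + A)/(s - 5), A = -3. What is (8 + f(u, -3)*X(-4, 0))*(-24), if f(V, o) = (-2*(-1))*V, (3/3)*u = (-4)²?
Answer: -38592/5 ≈ -7718.4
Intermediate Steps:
X(z, s) = 7*(-3 + z)/(-5 + s) (X(z, s) = 7*((z - 3)/(s - 5)) = 7*((-3 + z)/(-5 + s)) = 7*(-3 + z)/(-5 + s))
u = 16 (u = (-4)² = 16)
f(V, o) = 2*V
(8 + f(u, -3)*X(-4, 0))*(-24) = (8 + (2*16)*(7*(-3 - 4)/(-5 + 0)))*(-24) = (8 + 32*(7*(-7)/(-5)))*(-24) = (8 + 32*(7*(-⅕)*(-7)))*(-24) = (8 + 32*(49/5))*(-24) = (8 + 1568/5)*(-24) = (1608/5)*(-24) = -38592/5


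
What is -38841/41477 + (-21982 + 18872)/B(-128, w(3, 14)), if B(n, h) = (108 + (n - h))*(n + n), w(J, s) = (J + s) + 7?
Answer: -283249247/233598464 ≈ -1.2125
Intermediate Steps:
w(J, s) = 7 + J + s
B(n, h) = 2*n*(108 + n - h) (B(n, h) = (108 + n - h)*(2*n) = 2*n*(108 + n - h))
-38841/41477 + (-21982 + 18872)/B(-128, w(3, 14)) = -38841/41477 + (-21982 + 18872)/((2*(-128)*(108 - 128 - (7 + 3 + 14)))) = -38841*1/41477 - 3110*(-1/(256*(108 - 128 - 1*24))) = -38841/41477 - 3110*(-1/(256*(108 - 128 - 24))) = -38841/41477 - 3110/(2*(-128)*(-44)) = -38841/41477 - 3110/11264 = -38841/41477 - 3110*1/11264 = -38841/41477 - 1555/5632 = -283249247/233598464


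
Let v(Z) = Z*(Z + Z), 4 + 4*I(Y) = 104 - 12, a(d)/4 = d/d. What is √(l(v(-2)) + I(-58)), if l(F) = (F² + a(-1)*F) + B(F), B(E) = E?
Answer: 3*√14 ≈ 11.225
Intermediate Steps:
a(d) = 4 (a(d) = 4*(d/d) = 4*1 = 4)
I(Y) = 22 (I(Y) = -1 + (104 - 12)/4 = -1 + (¼)*92 = -1 + 23 = 22)
v(Z) = 2*Z² (v(Z) = Z*(2*Z) = 2*Z²)
l(F) = F² + 5*F (l(F) = (F² + 4*F) + F = F² + 5*F)
√(l(v(-2)) + I(-58)) = √((2*(-2)²)*(5 + 2*(-2)²) + 22) = √((2*4)*(5 + 2*4) + 22) = √(8*(5 + 8) + 22) = √(8*13 + 22) = √(104 + 22) = √126 = 3*√14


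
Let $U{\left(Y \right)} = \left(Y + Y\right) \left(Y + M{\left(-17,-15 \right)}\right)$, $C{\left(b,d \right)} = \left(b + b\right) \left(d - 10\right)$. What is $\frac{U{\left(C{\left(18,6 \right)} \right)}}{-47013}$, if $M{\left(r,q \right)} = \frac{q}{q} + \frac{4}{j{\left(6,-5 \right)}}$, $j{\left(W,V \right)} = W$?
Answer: $- \frac{13664}{15671} \approx -0.87193$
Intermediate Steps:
$C{\left(b,d \right)} = 2 b \left(-10 + d\right)$
$M{\left(r,q \right)} = \frac{5}{3}$ ($M{\left(r,q \right)} = \frac{q}{q} + \frac{4}{6} = 1 + 4 \cdot \frac{1}{6} = 1 + \frac{2}{3} = \frac{5}{3}$)
$U{\left(Y \right)} = 2 Y \left(\frac{5}{3} + Y\right)$ ($U{\left(Y \right)} = \left(Y + Y\right) \left(Y + \frac{5}{3}\right) = 2 Y \left(\frac{5}{3} + Y\right)$)
$\frac{U{\left(C{\left(18,6 \right)} \right)}}{-47013} = \frac{\frac{2}{3} \cdot 2 \cdot 18 \left(-10 + 6\right) \left(5 + 3 \cdot 2 \cdot 18 \left(-10 + 6\right)\right)}{-47013} = \frac{2 \cdot 2 \cdot 18 \left(-4\right) \left(5 + 3 \cdot 2 \cdot 18 \left(-4\right)\right)}{3} \left(- \frac{1}{47013}\right) = \frac{2}{3} \left(-144\right) \left(5 + 3 \left(-144\right)\right) \left(- \frac{1}{47013}\right) = \frac{2}{3} \left(-144\right) \left(5 - 432\right) \left(- \frac{1}{47013}\right) = \frac{2}{3} \left(-144\right) \left(-427\right) \left(- \frac{1}{47013}\right) = 40992 \left(- \frac{1}{47013}\right) = - \frac{13664}{15671}$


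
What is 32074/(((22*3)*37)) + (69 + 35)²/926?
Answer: 14028299/565323 ≈ 24.815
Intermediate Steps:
32074/(((22*3)*37)) + (69 + 35)²/926 = 32074/((66*37)) + 104²*(1/926) = 32074/2442 + 10816*(1/926) = 32074*(1/2442) + 5408/463 = 16037/1221 + 5408/463 = 14028299/565323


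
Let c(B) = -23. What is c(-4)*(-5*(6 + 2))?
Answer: 920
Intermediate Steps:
c(-4)*(-5*(6 + 2)) = -(-115)*(6 + 2) = -(-115)*8 = -23*(-40) = 920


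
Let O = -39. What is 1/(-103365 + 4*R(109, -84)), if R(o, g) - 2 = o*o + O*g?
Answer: -1/42729 ≈ -2.3403e-5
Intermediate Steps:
R(o, g) = 2 + o**2 - 39*g (R(o, g) = 2 + (o*o - 39*g) = 2 + (o**2 - 39*g) = 2 + o**2 - 39*g)
1/(-103365 + 4*R(109, -84)) = 1/(-103365 + 4*(2 + 109**2 - 39*(-84))) = 1/(-103365 + 4*(2 + 11881 + 3276)) = 1/(-103365 + 4*15159) = 1/(-103365 + 60636) = 1/(-42729) = -1/42729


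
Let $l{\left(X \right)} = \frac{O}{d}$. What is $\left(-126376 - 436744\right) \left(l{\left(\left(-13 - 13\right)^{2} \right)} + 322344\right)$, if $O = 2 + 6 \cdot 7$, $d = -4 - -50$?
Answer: $- \frac{4174934514080}{23} \approx -1.8152 \cdot 10^{11}$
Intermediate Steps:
$d = 46$ ($d = -4 + 50 = 46$)
$O = 44$ ($O = 2 + 42 = 44$)
$l{\left(X \right)} = \frac{22}{23}$ ($l{\left(X \right)} = \frac{44}{46} = 44 \cdot \frac{1}{46} = \frac{22}{23}$)
$\left(-126376 - 436744\right) \left(l{\left(\left(-13 - 13\right)^{2} \right)} + 322344\right) = \left(-126376 - 436744\right) \left(\frac{22}{23} + 322344\right) = \left(-563120\right) \frac{7413934}{23} = - \frac{4174934514080}{23}$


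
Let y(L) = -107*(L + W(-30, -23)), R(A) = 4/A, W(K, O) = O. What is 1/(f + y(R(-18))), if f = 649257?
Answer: 9/5865676 ≈ 1.5344e-6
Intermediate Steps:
y(L) = 2461 - 107*L (y(L) = -107*(L - 23) = -107*(-23 + L) = 2461 - 107*L)
1/(f + y(R(-18))) = 1/(649257 + (2461 - 428/(-18))) = 1/(649257 + (2461 - 428*(-1)/18)) = 1/(649257 + (2461 - 107*(-2/9))) = 1/(649257 + (2461 + 214/9)) = 1/(649257 + 22363/9) = 1/(5865676/9) = 9/5865676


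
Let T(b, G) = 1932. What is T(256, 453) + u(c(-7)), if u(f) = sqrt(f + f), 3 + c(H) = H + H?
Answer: 1932 + I*sqrt(34) ≈ 1932.0 + 5.831*I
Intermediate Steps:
c(H) = -3 + 2*H (c(H) = -3 + (H + H) = -3 + 2*H)
u(f) = sqrt(2)*sqrt(f) (u(f) = sqrt(2*f) = sqrt(2)*sqrt(f))
T(256, 453) + u(c(-7)) = 1932 + sqrt(2)*sqrt(-3 + 2*(-7)) = 1932 + sqrt(2)*sqrt(-3 - 14) = 1932 + sqrt(2)*sqrt(-17) = 1932 + sqrt(2)*(I*sqrt(17)) = 1932 + I*sqrt(34)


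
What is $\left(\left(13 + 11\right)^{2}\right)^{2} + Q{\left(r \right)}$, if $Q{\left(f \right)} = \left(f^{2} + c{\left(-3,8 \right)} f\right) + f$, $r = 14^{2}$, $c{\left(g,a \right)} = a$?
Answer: $371956$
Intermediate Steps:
$r = 196$
$Q{\left(f \right)} = f^{2} + 9 f$ ($Q{\left(f \right)} = \left(f^{2} + 8 f\right) + f = f^{2} + 9 f$)
$\left(\left(13 + 11\right)^{2}\right)^{2} + Q{\left(r \right)} = \left(\left(13 + 11\right)^{2}\right)^{2} + 196 \left(9 + 196\right) = \left(24^{2}\right)^{2} + 196 \cdot 205 = 576^{2} + 40180 = 331776 + 40180 = 371956$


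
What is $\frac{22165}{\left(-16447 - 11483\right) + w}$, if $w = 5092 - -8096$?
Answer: $- \frac{1705}{1134} \approx -1.5035$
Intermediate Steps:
$w = 13188$ ($w = 5092 + 8096 = 13188$)
$\frac{22165}{\left(-16447 - 11483\right) + w} = \frac{22165}{\left(-16447 - 11483\right) + 13188} = \frac{22165}{-27930 + 13188} = \frac{22165}{-14742} = 22165 \left(- \frac{1}{14742}\right) = - \frac{1705}{1134}$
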